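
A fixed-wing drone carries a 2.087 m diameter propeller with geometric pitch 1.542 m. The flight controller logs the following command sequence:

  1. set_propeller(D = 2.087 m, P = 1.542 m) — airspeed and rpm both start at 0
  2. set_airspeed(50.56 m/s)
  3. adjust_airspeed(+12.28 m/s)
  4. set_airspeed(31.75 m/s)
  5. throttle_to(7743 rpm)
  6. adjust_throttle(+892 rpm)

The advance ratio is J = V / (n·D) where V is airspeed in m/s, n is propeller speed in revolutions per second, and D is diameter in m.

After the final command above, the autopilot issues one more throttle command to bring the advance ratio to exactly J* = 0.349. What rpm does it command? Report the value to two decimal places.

set_propeller: D = 2.087 m, P = 1.542 m (p = P/D = 0.738860); state ← (V=0, rpm=0)
set_airspeed(50.56): V ← 50.56 m/s
adjust_airspeed(+12.28): V ← 50.56 +12.28 = 62.84 m/s
set_airspeed(31.75): V ← 31.75 m/s
throttle_to(7743): rpm ← 7743
adjust_throttle(+892): rpm ← 7743 +892 = 8635
final state: V = 31.75 m/s, rpm = 8635 → n = rpm/60 = 143.916667 rev/s
target J* = 0.349; solve J* = V/(n·D) for n: n = V/(J*·D) = 31.75/(0.349 × 2.087) = 43.590902 rev/s
rpm = 60·n = 2615.454107

rpm = 2615.45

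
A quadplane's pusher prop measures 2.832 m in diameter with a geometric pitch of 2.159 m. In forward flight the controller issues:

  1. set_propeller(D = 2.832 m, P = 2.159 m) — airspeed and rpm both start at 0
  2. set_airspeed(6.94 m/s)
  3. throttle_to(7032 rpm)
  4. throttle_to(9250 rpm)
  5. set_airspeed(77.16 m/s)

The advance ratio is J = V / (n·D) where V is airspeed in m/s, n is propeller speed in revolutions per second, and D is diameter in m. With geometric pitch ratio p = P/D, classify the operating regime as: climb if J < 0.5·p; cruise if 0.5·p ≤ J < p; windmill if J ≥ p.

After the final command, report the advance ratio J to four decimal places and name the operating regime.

set_propeller: D = 2.832 m, P = 2.159 m (p = P/D = 0.762359); state ← (V=0, rpm=0)
set_airspeed(6.94): V ← 6.94 m/s
throttle_to(7032): rpm ← 7032
throttle_to(9250): rpm ← 9250
set_airspeed(77.16): V ← 77.16 m/s
final state: V = 77.16 m/s, rpm = 9250 → n = rpm/60 = 154.166667 rev/s
J = V / (n·D) = 77.16 / (154.166667 × 2.832) = 0.176729
regime bands: climb J<0.3812 | cruise [0.3812, 0.7624) | windmill J≥0.7624
J = 0.1767 → climb

J = 0.1767, regime = climb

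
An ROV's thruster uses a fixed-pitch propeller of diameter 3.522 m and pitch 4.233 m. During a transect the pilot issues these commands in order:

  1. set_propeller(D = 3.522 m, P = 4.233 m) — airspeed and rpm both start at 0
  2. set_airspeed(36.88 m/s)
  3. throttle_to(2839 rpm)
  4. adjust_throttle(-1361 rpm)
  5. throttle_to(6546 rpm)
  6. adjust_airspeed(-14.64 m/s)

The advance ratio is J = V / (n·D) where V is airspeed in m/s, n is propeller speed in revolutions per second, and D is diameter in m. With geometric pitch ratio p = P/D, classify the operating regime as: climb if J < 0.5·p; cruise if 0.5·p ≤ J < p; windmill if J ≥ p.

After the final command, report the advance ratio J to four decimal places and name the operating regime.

set_propeller: D = 3.522 m, P = 4.233 m (p = P/D = 1.201874); state ← (V=0, rpm=0)
set_airspeed(36.88): V ← 36.88 m/s
throttle_to(2839): rpm ← 2839
adjust_throttle(-1361): rpm ← 2839 -1361 = 1478
throttle_to(6546): rpm ← 6546
adjust_airspeed(-14.64): V ← 36.88 -14.64 = 22.24 m/s
final state: V = 22.24 m/s, rpm = 6546 → n = rpm/60 = 109.100000 rev/s
J = V / (n·D) = 22.24 / (109.100000 × 3.522) = 0.057879
regime bands: climb J<0.6009 | cruise [0.6009, 1.2019) | windmill J≥1.2019
J = 0.0579 → climb

J = 0.0579, regime = climb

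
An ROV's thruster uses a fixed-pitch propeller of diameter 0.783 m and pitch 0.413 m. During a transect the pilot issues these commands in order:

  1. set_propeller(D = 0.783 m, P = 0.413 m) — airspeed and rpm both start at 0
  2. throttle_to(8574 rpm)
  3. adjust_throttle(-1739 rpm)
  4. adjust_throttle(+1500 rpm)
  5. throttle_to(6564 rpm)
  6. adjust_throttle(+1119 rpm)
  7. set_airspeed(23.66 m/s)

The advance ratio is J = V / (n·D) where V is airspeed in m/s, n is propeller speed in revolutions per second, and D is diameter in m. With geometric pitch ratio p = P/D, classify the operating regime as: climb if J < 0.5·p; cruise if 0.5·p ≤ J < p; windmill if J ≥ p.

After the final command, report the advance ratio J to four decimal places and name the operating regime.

set_propeller: D = 0.783 m, P = 0.413 m (p = P/D = 0.527458); state ← (V=0, rpm=0)
throttle_to(8574): rpm ← 8574
adjust_throttle(-1739): rpm ← 8574 -1739 = 6835
adjust_throttle(+1500): rpm ← 6835 +1500 = 8335
throttle_to(6564): rpm ← 6564
adjust_throttle(+1119): rpm ← 6564 +1119 = 7683
set_airspeed(23.66): V ← 23.66 m/s
final state: V = 23.66 m/s, rpm = 7683 → n = rpm/60 = 128.050000 rev/s
J = V / (n·D) = 23.66 / (128.050000 × 0.783) = 0.235979
regime bands: climb J<0.2637 | cruise [0.2637, 0.5275) | windmill J≥0.5275
J = 0.2360 → climb

J = 0.2360, regime = climb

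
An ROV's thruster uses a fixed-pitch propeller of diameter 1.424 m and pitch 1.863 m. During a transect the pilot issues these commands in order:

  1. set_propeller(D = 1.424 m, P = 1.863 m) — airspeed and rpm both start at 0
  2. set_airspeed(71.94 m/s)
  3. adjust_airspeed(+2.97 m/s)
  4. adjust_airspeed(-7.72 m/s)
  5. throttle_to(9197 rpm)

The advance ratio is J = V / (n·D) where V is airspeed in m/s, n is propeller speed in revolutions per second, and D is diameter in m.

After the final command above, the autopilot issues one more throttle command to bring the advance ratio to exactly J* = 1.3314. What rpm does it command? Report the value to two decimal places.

set_propeller: D = 1.424 m, P = 1.863 m (p = P/D = 1.308287); state ← (V=0, rpm=0)
set_airspeed(71.94): V ← 71.94 m/s
adjust_airspeed(+2.97): V ← 71.94 +2.97 = 74.91 m/s
adjust_airspeed(-7.72): V ← 74.91 -7.72 = 67.19 m/s
throttle_to(9197): rpm ← 9197
final state: V = 67.19 m/s, rpm = 9197 → n = rpm/60 = 153.283333 rev/s
target J* = 1.3314; solve J* = V/(n·D) for n: n = V/(J*·D) = 67.19/(1.3314 × 1.424) = 35.439379 rev/s
rpm = 60·n = 2126.362720

rpm = 2126.36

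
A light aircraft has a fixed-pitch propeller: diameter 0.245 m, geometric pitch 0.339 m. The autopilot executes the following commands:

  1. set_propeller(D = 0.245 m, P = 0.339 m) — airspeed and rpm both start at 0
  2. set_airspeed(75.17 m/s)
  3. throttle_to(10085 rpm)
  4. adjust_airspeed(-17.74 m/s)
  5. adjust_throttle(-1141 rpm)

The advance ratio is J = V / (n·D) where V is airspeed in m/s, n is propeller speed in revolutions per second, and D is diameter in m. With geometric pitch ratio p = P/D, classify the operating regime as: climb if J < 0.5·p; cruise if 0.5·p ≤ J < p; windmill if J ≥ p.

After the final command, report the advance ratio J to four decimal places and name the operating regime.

J = 1.5725, regime = windmill

set_propeller: D = 0.245 m, P = 0.339 m (p = P/D = 1.383673); state ← (V=0, rpm=0)
set_airspeed(75.17): V ← 75.17 m/s
throttle_to(10085): rpm ← 10085
adjust_airspeed(-17.74): V ← 75.17 -17.74 = 57.43 m/s
adjust_throttle(-1141): rpm ← 10085 -1141 = 8944
final state: V = 57.43 m/s, rpm = 8944 → n = rpm/60 = 149.066667 rev/s
J = V / (n·D) = 57.43 / (149.066667 × 0.245) = 1.572506
regime bands: climb J<0.6918 | cruise [0.6918, 1.3837) | windmill J≥1.3837
J = 1.5725 → windmill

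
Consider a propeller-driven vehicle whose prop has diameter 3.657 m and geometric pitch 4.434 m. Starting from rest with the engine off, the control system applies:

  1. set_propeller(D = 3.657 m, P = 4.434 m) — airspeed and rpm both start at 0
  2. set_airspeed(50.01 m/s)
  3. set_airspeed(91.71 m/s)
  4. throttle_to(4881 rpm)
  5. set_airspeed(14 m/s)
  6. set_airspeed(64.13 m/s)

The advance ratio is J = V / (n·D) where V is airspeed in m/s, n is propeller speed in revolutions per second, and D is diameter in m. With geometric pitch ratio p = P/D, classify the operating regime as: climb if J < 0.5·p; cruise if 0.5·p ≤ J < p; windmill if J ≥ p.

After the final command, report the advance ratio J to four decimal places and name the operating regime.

set_propeller: D = 3.657 m, P = 4.434 m (p = P/D = 1.212469); state ← (V=0, rpm=0)
set_airspeed(50.01): V ← 50.01 m/s
set_airspeed(91.71): V ← 91.71 m/s
throttle_to(4881): rpm ← 4881
set_airspeed(14): V ← 14 m/s
set_airspeed(64.13): V ← 64.13 m/s
final state: V = 64.13 m/s, rpm = 4881 → n = rpm/60 = 81.350000 rev/s
J = V / (n·D) = 64.13 / (81.350000 × 3.657) = 0.215565
regime bands: climb J<0.6062 | cruise [0.6062, 1.2125) | windmill J≥1.2125
J = 0.2156 → climb

J = 0.2156, regime = climb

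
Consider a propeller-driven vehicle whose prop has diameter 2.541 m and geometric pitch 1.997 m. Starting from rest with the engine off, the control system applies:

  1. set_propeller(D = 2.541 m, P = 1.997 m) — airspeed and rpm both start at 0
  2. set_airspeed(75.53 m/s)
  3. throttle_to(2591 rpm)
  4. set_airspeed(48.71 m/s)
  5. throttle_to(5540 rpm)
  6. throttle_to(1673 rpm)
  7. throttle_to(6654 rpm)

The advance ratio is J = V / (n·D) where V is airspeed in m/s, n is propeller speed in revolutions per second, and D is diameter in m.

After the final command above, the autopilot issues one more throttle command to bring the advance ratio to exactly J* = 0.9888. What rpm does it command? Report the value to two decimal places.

rpm = 1163.20

set_propeller: D = 2.541 m, P = 1.997 m (p = P/D = 0.785911); state ← (V=0, rpm=0)
set_airspeed(75.53): V ← 75.53 m/s
throttle_to(2591): rpm ← 2591
set_airspeed(48.71): V ← 48.71 m/s
throttle_to(5540): rpm ← 5540
throttle_to(1673): rpm ← 1673
throttle_to(6654): rpm ← 6654
final state: V = 48.71 m/s, rpm = 6654 → n = rpm/60 = 110.900000 rev/s
target J* = 0.9888; solve J* = V/(n·D) for n: n = V/(J*·D) = 48.71/(0.9888 × 2.541) = 19.386750 rev/s
rpm = 60·n = 1163.204992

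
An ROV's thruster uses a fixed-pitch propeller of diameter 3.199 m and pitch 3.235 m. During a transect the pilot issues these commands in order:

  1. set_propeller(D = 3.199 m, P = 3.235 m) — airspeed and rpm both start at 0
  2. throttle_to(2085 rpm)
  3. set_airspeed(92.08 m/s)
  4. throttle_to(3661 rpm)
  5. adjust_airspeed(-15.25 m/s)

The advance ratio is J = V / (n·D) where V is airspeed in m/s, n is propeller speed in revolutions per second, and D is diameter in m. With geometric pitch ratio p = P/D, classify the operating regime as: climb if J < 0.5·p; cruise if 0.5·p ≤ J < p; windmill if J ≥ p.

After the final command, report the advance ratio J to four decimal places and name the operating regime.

J = 0.3936, regime = climb

set_propeller: D = 3.199 m, P = 3.235 m (p = P/D = 1.011254); state ← (V=0, rpm=0)
throttle_to(2085): rpm ← 2085
set_airspeed(92.08): V ← 92.08 m/s
throttle_to(3661): rpm ← 3661
adjust_airspeed(-15.25): V ← 92.08 -15.25 = 76.83 m/s
final state: V = 76.83 m/s, rpm = 3661 → n = rpm/60 = 61.016667 rev/s
J = V / (n·D) = 76.83 / (61.016667 × 3.199) = 0.393612
regime bands: climb J<0.5056 | cruise [0.5056, 1.0113) | windmill J≥1.0113
J = 0.3936 → climb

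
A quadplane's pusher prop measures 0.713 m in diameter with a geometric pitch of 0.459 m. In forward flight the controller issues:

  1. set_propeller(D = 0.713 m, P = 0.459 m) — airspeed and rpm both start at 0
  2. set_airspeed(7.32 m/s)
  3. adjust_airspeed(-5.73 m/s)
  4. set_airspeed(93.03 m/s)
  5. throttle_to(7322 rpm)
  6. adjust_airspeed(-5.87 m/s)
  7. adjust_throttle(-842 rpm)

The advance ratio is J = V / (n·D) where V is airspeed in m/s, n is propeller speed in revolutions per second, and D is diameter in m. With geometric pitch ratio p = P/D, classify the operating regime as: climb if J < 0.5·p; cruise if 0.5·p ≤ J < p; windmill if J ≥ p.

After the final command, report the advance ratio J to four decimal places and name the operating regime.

J = 1.1319, regime = windmill

set_propeller: D = 0.713 m, P = 0.459 m (p = P/D = 0.643759); state ← (V=0, rpm=0)
set_airspeed(7.32): V ← 7.32 m/s
adjust_airspeed(-5.73): V ← 7.32 -5.73 = 1.59 m/s
set_airspeed(93.03): V ← 93.03 m/s
throttle_to(7322): rpm ← 7322
adjust_airspeed(-5.87): V ← 93.03 -5.87 = 87.16 m/s
adjust_throttle(-842): rpm ← 7322 -842 = 6480
final state: V = 87.16 m/s, rpm = 6480 → n = rpm/60 = 108.000000 rev/s
J = V / (n·D) = 87.16 / (108.000000 × 0.713) = 1.131889
regime bands: climb J<0.3219 | cruise [0.3219, 0.6438) | windmill J≥0.6438
J = 1.1319 → windmill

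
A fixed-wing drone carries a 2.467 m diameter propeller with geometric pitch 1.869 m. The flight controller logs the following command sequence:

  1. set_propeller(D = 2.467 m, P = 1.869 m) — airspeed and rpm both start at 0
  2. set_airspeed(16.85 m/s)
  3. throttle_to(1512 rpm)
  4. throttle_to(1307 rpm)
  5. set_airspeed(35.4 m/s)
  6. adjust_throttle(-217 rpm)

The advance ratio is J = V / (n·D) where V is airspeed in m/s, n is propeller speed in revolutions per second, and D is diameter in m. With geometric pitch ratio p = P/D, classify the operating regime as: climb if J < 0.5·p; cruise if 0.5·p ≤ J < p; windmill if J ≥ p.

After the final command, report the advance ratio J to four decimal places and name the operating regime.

J = 0.7899, regime = windmill

set_propeller: D = 2.467 m, P = 1.869 m (p = P/D = 0.757600); state ← (V=0, rpm=0)
set_airspeed(16.85): V ← 16.85 m/s
throttle_to(1512): rpm ← 1512
throttle_to(1307): rpm ← 1307
set_airspeed(35.4): V ← 35.4 m/s
adjust_throttle(-217): rpm ← 1307 -217 = 1090
final state: V = 35.4 m/s, rpm = 1090 → n = rpm/60 = 18.166667 rev/s
J = V / (n·D) = 35.4 / (18.166667 × 2.467) = 0.789876
regime bands: climb J<0.3788 | cruise [0.3788, 0.7576) | windmill J≥0.7576
J = 0.7899 → windmill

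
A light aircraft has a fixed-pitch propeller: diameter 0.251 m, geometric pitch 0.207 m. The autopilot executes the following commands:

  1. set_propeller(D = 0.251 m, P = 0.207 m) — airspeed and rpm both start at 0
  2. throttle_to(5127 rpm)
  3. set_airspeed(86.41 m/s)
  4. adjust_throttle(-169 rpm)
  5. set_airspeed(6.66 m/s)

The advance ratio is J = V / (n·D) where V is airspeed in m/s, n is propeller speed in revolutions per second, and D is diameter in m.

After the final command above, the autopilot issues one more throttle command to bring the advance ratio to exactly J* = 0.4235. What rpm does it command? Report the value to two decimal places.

set_propeller: D = 0.251 m, P = 0.207 m (p = P/D = 0.824701); state ← (V=0, rpm=0)
throttle_to(5127): rpm ← 5127
set_airspeed(86.41): V ← 86.41 m/s
adjust_throttle(-169): rpm ← 5127 -169 = 4958
set_airspeed(6.66): V ← 6.66 m/s
final state: V = 6.66 m/s, rpm = 4958 → n = rpm/60 = 82.633333 rev/s
target J* = 0.4235; solve J* = V/(n·D) for n: n = V/(J*·D) = 6.66/(0.4235 × 0.251) = 62.653753 rev/s
rpm = 60·n = 3759.225201

rpm = 3759.23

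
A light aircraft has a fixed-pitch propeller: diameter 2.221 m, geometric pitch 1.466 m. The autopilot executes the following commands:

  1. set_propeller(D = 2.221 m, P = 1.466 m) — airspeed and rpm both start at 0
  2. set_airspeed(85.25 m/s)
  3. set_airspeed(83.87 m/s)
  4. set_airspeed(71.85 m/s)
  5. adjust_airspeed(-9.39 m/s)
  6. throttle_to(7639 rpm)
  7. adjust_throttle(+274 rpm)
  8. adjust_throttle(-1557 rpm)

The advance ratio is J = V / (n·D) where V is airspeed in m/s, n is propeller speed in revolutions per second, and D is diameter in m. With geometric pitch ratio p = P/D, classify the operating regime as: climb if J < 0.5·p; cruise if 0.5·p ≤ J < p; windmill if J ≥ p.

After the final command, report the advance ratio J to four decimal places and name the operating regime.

J = 0.2655, regime = climb

set_propeller: D = 2.221 m, P = 1.466 m (p = P/D = 0.660063); state ← (V=0, rpm=0)
set_airspeed(85.25): V ← 85.25 m/s
set_airspeed(83.87): V ← 83.87 m/s
set_airspeed(71.85): V ← 71.85 m/s
adjust_airspeed(-9.39): V ← 71.85 -9.39 = 62.46 m/s
throttle_to(7639): rpm ← 7639
adjust_throttle(+274): rpm ← 7639 +274 = 7913
adjust_throttle(-1557): rpm ← 7913 -1557 = 6356
final state: V = 62.46 m/s, rpm = 6356 → n = rpm/60 = 105.933333 rev/s
J = V / (n·D) = 62.46 / (105.933333 × 2.221) = 0.265473
regime bands: climb J<0.3300 | cruise [0.3300, 0.6601) | windmill J≥0.6601
J = 0.2655 → climb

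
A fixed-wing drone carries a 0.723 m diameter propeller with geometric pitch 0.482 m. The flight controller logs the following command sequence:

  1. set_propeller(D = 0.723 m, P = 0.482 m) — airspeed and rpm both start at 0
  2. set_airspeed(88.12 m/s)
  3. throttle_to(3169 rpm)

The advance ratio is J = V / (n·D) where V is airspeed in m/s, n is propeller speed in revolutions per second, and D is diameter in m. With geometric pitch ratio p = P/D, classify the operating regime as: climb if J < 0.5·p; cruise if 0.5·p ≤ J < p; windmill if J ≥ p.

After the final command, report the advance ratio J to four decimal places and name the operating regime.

set_propeller: D = 0.723 m, P = 0.482 m (p = P/D = 0.666667); state ← (V=0, rpm=0)
set_airspeed(88.12): V ← 88.12 m/s
throttle_to(3169): rpm ← 3169
final state: V = 88.12 m/s, rpm = 3169 → n = rpm/60 = 52.816667 rev/s
J = V / (n·D) = 88.12 / (52.816667 × 0.723) = 2.307625
regime bands: climb J<0.3333 | cruise [0.3333, 0.6667) | windmill J≥0.6667
J = 2.3076 → windmill

J = 2.3076, regime = windmill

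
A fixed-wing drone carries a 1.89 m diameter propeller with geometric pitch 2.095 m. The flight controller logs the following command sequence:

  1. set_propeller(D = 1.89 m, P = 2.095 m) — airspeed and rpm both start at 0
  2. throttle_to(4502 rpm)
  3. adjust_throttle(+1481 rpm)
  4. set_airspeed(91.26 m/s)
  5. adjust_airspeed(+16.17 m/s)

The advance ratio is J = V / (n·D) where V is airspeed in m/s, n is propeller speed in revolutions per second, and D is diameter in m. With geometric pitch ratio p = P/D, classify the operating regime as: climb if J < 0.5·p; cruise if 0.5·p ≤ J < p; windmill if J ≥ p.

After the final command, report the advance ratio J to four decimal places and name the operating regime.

set_propeller: D = 1.89 m, P = 2.095 m (p = P/D = 1.108466); state ← (V=0, rpm=0)
throttle_to(4502): rpm ← 4502
adjust_throttle(+1481): rpm ← 4502 +1481 = 5983
set_airspeed(91.26): V ← 91.26 m/s
adjust_airspeed(+16.17): V ← 91.26 +16.17 = 107.43 m/s
final state: V = 107.43 m/s, rpm = 5983 → n = rpm/60 = 99.716667 rev/s
J = V / (n·D) = 107.43 / (99.716667 × 1.89) = 0.570028
regime bands: climb J<0.5542 | cruise [0.5542, 1.1085) | windmill J≥1.1085
J = 0.5700 → cruise

J = 0.5700, regime = cruise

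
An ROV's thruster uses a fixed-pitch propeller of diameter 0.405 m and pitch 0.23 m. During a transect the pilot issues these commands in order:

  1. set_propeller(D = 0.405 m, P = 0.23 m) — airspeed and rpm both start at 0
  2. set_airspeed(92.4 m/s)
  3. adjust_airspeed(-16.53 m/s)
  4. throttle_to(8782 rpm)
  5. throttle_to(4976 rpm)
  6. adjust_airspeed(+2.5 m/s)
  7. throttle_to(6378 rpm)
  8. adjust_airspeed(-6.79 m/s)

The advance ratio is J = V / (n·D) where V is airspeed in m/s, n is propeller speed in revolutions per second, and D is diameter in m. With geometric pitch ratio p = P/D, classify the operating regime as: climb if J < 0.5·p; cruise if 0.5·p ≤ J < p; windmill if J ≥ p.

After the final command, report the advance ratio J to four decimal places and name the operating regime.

set_propeller: D = 0.405 m, P = 0.23 m (p = P/D = 0.567901); state ← (V=0, rpm=0)
set_airspeed(92.4): V ← 92.4 m/s
adjust_airspeed(-16.53): V ← 92.4 -16.53 = 75.87 m/s
throttle_to(8782): rpm ← 8782
throttle_to(4976): rpm ← 4976
adjust_airspeed(+2.5): V ← 75.87 +2.5 = 78.37 m/s
throttle_to(6378): rpm ← 6378
adjust_airspeed(-6.79): V ← 78.37 -6.79 = 71.58 m/s
final state: V = 71.58 m/s, rpm = 6378 → n = rpm/60 = 106.300000 rev/s
J = V / (n·D) = 71.58 / (106.300000 × 0.405) = 1.662660
regime bands: climb J<0.2840 | cruise [0.2840, 0.5679) | windmill J≥0.5679
J = 1.6627 → windmill

J = 1.6627, regime = windmill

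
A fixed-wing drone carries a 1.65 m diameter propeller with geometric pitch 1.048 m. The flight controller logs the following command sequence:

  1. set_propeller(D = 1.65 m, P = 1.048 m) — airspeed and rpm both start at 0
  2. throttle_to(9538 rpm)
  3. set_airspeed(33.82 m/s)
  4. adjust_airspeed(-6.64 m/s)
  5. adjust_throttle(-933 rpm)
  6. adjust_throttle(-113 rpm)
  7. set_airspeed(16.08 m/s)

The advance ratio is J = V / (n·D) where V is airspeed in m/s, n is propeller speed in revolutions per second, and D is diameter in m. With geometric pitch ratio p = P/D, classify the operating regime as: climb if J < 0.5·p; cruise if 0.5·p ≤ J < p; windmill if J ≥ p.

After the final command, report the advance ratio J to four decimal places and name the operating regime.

set_propeller: D = 1.65 m, P = 1.048 m (p = P/D = 0.635152); state ← (V=0, rpm=0)
throttle_to(9538): rpm ← 9538
set_airspeed(33.82): V ← 33.82 m/s
adjust_airspeed(-6.64): V ← 33.82 -6.64 = 27.18 m/s
adjust_throttle(-933): rpm ← 9538 -933 = 8605
adjust_throttle(-113): rpm ← 8605 -113 = 8492
set_airspeed(16.08): V ← 16.08 m/s
final state: V = 16.08 m/s, rpm = 8492 → n = rpm/60 = 141.533333 rev/s
J = V / (n·D) = 16.08 / (141.533333 × 1.65) = 0.068856
regime bands: climb J<0.3176 | cruise [0.3176, 0.6352) | windmill J≥0.6352
J = 0.0689 → climb

J = 0.0689, regime = climb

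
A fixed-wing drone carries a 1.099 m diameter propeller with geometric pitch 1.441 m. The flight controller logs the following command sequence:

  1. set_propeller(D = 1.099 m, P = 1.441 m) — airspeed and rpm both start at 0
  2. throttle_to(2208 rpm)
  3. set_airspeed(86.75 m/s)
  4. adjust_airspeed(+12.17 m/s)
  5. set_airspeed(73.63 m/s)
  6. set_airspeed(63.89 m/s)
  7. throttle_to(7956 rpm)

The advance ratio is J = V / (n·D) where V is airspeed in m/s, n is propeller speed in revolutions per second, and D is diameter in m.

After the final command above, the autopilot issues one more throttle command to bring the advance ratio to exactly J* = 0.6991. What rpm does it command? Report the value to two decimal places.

set_propeller: D = 1.099 m, P = 1.441 m (p = P/D = 1.311192); state ← (V=0, rpm=0)
throttle_to(2208): rpm ← 2208
set_airspeed(86.75): V ← 86.75 m/s
adjust_airspeed(+12.17): V ← 86.75 +12.17 = 98.92 m/s
set_airspeed(73.63): V ← 73.63 m/s
set_airspeed(63.89): V ← 63.89 m/s
throttle_to(7956): rpm ← 7956
final state: V = 63.89 m/s, rpm = 7956 → n = rpm/60 = 132.600000 rev/s
target J* = 0.6991; solve J* = V/(n·D) for n: n = V/(J*·D) = 63.89/(0.6991 × 1.099) = 83.156441 rev/s
rpm = 60·n = 4989.386458

rpm = 4989.39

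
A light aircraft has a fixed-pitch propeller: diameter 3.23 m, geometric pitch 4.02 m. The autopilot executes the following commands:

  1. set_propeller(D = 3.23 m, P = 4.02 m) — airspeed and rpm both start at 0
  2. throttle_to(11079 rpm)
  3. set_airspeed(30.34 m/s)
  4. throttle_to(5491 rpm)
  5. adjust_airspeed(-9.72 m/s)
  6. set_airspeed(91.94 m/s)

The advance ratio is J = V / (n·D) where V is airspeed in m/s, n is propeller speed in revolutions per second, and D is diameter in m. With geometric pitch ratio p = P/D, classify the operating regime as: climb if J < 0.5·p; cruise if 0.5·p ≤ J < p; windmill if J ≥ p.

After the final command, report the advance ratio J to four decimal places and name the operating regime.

J = 0.3110, regime = climb

set_propeller: D = 3.23 m, P = 4.02 m (p = P/D = 1.244582); state ← (V=0, rpm=0)
throttle_to(11079): rpm ← 11079
set_airspeed(30.34): V ← 30.34 m/s
throttle_to(5491): rpm ← 5491
adjust_airspeed(-9.72): V ← 30.34 -9.72 = 20.62 m/s
set_airspeed(91.94): V ← 91.94 m/s
final state: V = 91.94 m/s, rpm = 5491 → n = rpm/60 = 91.516667 rev/s
J = V / (n·D) = 91.94 / (91.516667 × 3.23) = 0.311030
regime bands: climb J<0.6223 | cruise [0.6223, 1.2446) | windmill J≥1.2446
J = 0.3110 → climb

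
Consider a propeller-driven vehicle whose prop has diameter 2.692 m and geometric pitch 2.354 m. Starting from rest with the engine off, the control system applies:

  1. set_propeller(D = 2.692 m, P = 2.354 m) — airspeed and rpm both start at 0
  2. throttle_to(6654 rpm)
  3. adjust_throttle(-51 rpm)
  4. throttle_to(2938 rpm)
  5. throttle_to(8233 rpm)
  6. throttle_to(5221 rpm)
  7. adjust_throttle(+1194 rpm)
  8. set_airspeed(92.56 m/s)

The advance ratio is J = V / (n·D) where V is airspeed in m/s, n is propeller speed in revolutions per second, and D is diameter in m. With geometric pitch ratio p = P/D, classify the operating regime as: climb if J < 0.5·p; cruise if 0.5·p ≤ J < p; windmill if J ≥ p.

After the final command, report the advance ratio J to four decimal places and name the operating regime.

set_propeller: D = 2.692 m, P = 2.354 m (p = P/D = 0.874443); state ← (V=0, rpm=0)
throttle_to(6654): rpm ← 6654
adjust_throttle(-51): rpm ← 6654 -51 = 6603
throttle_to(2938): rpm ← 2938
throttle_to(8233): rpm ← 8233
throttle_to(5221): rpm ← 5221
adjust_throttle(+1194): rpm ← 5221 +1194 = 6415
set_airspeed(92.56): V ← 92.56 m/s
final state: V = 92.56 m/s, rpm = 6415 → n = rpm/60 = 106.916667 rev/s
J = V / (n·D) = 92.56 / (106.916667 × 2.692) = 0.321590
regime bands: climb J<0.4372 | cruise [0.4372, 0.8744) | windmill J≥0.8744
J = 0.3216 → climb

J = 0.3216, regime = climb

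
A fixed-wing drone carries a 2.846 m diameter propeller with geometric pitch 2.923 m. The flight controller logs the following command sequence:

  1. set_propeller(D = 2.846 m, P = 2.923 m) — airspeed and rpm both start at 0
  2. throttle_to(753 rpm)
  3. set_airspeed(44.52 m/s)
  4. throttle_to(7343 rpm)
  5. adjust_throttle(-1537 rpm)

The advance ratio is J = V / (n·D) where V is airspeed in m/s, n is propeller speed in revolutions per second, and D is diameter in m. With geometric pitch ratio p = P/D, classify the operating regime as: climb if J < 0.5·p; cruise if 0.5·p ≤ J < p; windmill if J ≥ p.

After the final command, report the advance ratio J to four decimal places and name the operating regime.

set_propeller: D = 2.846 m, P = 2.923 m (p = P/D = 1.027056); state ← (V=0, rpm=0)
throttle_to(753): rpm ← 753
set_airspeed(44.52): V ← 44.52 m/s
throttle_to(7343): rpm ← 7343
adjust_throttle(-1537): rpm ← 7343 -1537 = 5806
final state: V = 44.52 m/s, rpm = 5806 → n = rpm/60 = 96.766667 rev/s
J = V / (n·D) = 44.52 / (96.766667 × 2.846) = 0.161657
regime bands: climb J<0.5135 | cruise [0.5135, 1.0271) | windmill J≥1.0271
J = 0.1617 → climb

J = 0.1617, regime = climb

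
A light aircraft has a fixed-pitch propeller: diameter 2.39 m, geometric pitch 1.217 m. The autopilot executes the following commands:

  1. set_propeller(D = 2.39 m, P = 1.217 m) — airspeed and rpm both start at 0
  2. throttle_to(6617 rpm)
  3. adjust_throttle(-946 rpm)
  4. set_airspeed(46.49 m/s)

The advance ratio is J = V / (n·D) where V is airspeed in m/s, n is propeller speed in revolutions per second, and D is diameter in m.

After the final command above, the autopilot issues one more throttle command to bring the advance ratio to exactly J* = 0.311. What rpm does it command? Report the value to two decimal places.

rpm = 3752.77

set_propeller: D = 2.39 m, P = 1.217 m (p = P/D = 0.509205); state ← (V=0, rpm=0)
throttle_to(6617): rpm ← 6617
adjust_throttle(-946): rpm ← 6617 -946 = 5671
set_airspeed(46.49): V ← 46.49 m/s
final state: V = 46.49 m/s, rpm = 5671 → n = rpm/60 = 94.516667 rev/s
target J* = 0.311; solve J* = V/(n·D) for n: n = V/(J*·D) = 46.49/(0.311 × 2.39) = 62.546247 rev/s
rpm = 60·n = 3752.774825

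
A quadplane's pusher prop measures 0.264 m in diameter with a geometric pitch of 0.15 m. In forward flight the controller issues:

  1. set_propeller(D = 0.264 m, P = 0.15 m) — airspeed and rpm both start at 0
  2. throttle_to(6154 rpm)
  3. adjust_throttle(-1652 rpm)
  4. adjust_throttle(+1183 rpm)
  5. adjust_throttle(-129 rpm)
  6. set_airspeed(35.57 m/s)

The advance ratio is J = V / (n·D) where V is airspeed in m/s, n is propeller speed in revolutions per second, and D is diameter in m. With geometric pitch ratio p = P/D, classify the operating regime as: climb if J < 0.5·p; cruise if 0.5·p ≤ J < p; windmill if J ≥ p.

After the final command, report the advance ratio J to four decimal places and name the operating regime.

J = 1.4550, regime = windmill

set_propeller: D = 0.264 m, P = 0.15 m (p = P/D = 0.568182); state ← (V=0, rpm=0)
throttle_to(6154): rpm ← 6154
adjust_throttle(-1652): rpm ← 6154 -1652 = 4502
adjust_throttle(+1183): rpm ← 4502 +1183 = 5685
adjust_throttle(-129): rpm ← 5685 -129 = 5556
set_airspeed(35.57): V ← 35.57 m/s
final state: V = 35.57 m/s, rpm = 5556 → n = rpm/60 = 92.600000 rev/s
J = V / (n·D) = 35.57 / (92.600000 × 0.264) = 1.455020
regime bands: climb J<0.2841 | cruise [0.2841, 0.5682) | windmill J≥0.5682
J = 1.4550 → windmill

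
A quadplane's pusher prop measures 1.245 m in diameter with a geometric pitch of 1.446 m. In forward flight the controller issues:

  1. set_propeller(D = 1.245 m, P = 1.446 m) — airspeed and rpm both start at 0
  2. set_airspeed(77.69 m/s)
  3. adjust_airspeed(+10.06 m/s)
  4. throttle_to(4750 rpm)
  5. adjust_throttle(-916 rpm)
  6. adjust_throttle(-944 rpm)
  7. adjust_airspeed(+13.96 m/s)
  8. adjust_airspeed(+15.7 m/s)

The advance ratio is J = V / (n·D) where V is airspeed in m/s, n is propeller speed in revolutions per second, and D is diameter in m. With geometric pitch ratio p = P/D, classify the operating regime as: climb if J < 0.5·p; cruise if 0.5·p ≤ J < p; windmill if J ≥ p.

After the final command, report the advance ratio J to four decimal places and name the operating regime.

J = 1.9579, regime = windmill

set_propeller: D = 1.245 m, P = 1.446 m (p = P/D = 1.161446); state ← (V=0, rpm=0)
set_airspeed(77.69): V ← 77.69 m/s
adjust_airspeed(+10.06): V ← 77.69 +10.06 = 87.75 m/s
throttle_to(4750): rpm ← 4750
adjust_throttle(-916): rpm ← 4750 -916 = 3834
adjust_throttle(-944): rpm ← 3834 -944 = 2890
adjust_airspeed(+13.96): V ← 87.75 +13.96 = 101.71 m/s
adjust_airspeed(+15.7): V ← 101.71 +15.7 = 117.41 m/s
final state: V = 117.41 m/s, rpm = 2890 → n = rpm/60 = 48.166667 rev/s
J = V / (n·D) = 117.41 / (48.166667 × 1.245) = 1.957894
regime bands: climb J<0.5807 | cruise [0.5807, 1.1614) | windmill J≥1.1614
J = 1.9579 → windmill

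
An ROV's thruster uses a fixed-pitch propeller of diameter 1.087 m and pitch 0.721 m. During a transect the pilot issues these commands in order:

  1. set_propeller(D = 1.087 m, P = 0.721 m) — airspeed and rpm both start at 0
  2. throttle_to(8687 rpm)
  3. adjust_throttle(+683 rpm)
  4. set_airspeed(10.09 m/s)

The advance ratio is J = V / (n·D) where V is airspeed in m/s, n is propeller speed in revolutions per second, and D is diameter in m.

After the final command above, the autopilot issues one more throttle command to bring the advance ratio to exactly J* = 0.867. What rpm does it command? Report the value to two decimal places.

set_propeller: D = 1.087 m, P = 0.721 m (p = P/D = 0.663293); state ← (V=0, rpm=0)
throttle_to(8687): rpm ← 8687
adjust_throttle(+683): rpm ← 8687 +683 = 9370
set_airspeed(10.09): V ← 10.09 m/s
final state: V = 10.09 m/s, rpm = 9370 → n = rpm/60 = 156.166667 rev/s
target J* = 0.867; solve J* = V/(n·D) for n: n = V/(J*·D) = 10.09/(0.867 × 1.087) = 10.706377 rev/s
rpm = 60·n = 642.382609

rpm = 642.38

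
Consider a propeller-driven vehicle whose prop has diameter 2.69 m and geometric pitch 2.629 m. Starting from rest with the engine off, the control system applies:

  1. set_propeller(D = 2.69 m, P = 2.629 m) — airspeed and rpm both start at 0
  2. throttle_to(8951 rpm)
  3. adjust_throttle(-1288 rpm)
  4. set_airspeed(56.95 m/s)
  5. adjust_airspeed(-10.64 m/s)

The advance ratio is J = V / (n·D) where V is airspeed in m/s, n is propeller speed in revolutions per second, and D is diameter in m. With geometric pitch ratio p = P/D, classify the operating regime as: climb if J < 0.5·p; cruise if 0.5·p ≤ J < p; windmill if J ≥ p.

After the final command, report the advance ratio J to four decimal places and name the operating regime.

set_propeller: D = 2.69 m, P = 2.629 m (p = P/D = 0.977323); state ← (V=0, rpm=0)
throttle_to(8951): rpm ← 8951
adjust_throttle(-1288): rpm ← 8951 -1288 = 7663
set_airspeed(56.95): V ← 56.95 m/s
adjust_airspeed(-10.64): V ← 56.95 -10.64 = 46.31 m/s
final state: V = 46.31 m/s, rpm = 7663 → n = rpm/60 = 127.716667 rev/s
J = V / (n·D) = 46.31 / (127.716667 × 2.69) = 0.134795
regime bands: climb J<0.4887 | cruise [0.4887, 0.9773) | windmill J≥0.9773
J = 0.1348 → climb

J = 0.1348, regime = climb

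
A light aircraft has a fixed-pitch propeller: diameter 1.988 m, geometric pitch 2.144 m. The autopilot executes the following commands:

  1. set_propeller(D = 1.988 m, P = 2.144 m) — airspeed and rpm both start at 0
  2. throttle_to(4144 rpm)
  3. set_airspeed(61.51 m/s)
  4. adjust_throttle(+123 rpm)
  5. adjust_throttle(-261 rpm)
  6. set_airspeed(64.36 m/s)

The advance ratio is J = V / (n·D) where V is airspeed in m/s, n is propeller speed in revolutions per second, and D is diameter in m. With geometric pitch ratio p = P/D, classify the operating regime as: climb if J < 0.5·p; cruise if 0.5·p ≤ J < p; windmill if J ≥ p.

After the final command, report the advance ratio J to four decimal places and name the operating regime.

J = 0.4849, regime = climb

set_propeller: D = 1.988 m, P = 2.144 m (p = P/D = 1.078471); state ← (V=0, rpm=0)
throttle_to(4144): rpm ← 4144
set_airspeed(61.51): V ← 61.51 m/s
adjust_throttle(+123): rpm ← 4144 +123 = 4267
adjust_throttle(-261): rpm ← 4267 -261 = 4006
set_airspeed(64.36): V ← 64.36 m/s
final state: V = 64.36 m/s, rpm = 4006 → n = rpm/60 = 66.766667 rev/s
J = V / (n·D) = 64.36 / (66.766667 × 1.988) = 0.484886
regime bands: climb J<0.5392 | cruise [0.5392, 1.0785) | windmill J≥1.0785
J = 0.4849 → climb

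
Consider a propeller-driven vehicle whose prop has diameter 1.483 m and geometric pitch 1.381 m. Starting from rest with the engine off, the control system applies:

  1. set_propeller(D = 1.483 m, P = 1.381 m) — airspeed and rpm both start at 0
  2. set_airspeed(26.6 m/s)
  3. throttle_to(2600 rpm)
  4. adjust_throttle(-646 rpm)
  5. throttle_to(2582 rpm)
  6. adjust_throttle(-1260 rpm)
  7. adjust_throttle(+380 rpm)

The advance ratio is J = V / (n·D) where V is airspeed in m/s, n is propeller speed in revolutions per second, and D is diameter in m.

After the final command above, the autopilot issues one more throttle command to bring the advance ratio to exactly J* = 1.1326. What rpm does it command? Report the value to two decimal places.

set_propeller: D = 1.483 m, P = 1.381 m (p = P/D = 0.931220); state ← (V=0, rpm=0)
set_airspeed(26.6): V ← 26.6 m/s
throttle_to(2600): rpm ← 2600
adjust_throttle(-646): rpm ← 2600 -646 = 1954
throttle_to(2582): rpm ← 2582
adjust_throttle(-1260): rpm ← 2582 -1260 = 1322
adjust_throttle(+380): rpm ← 1322 +380 = 1702
final state: V = 26.6 m/s, rpm = 1702 → n = rpm/60 = 28.366667 rev/s
target J* = 1.1326; solve J* = V/(n·D) for n: n = V/(J*·D) = 26.6/(1.1326 × 1.483) = 15.836672 rev/s
rpm = 60·n = 950.200334

rpm = 950.20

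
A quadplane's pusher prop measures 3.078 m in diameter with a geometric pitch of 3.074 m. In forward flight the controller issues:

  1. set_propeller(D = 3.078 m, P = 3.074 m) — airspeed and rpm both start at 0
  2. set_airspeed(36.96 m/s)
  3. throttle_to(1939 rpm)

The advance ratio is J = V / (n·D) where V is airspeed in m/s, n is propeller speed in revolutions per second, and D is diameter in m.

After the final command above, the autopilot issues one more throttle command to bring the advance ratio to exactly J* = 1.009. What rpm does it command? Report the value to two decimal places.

set_propeller: D = 3.078 m, P = 3.074 m (p = P/D = 0.998700); state ← (V=0, rpm=0)
set_airspeed(36.96): V ← 36.96 m/s
throttle_to(1939): rpm ← 1939
final state: V = 36.96 m/s, rpm = 1939 → n = rpm/60 = 32.316667 rev/s
target J* = 1.009; solve J* = V/(n·D) for n: n = V/(J*·D) = 36.96/(1.009 × 3.078) = 11.900691 rev/s
rpm = 60·n = 714.041463

rpm = 714.04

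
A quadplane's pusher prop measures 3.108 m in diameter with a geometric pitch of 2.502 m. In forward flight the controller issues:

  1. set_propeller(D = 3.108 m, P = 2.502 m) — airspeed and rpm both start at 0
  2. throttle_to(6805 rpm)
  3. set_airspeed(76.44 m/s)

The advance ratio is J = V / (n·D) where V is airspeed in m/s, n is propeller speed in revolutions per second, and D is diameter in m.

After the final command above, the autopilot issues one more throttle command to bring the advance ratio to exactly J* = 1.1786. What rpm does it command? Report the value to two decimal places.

set_propeller: D = 3.108 m, P = 2.502 m (p = P/D = 0.805019); state ← (V=0, rpm=0)
throttle_to(6805): rpm ← 6805
set_airspeed(76.44): V ← 76.44 m/s
final state: V = 76.44 m/s, rpm = 6805 → n = rpm/60 = 113.416667 rev/s
target J* = 1.1786; solve J* = V/(n·D) for n: n = V/(J*·D) = 76.44/(1.1786 × 3.108) = 20.867635 rev/s
rpm = 60·n = 1252.058099

rpm = 1252.06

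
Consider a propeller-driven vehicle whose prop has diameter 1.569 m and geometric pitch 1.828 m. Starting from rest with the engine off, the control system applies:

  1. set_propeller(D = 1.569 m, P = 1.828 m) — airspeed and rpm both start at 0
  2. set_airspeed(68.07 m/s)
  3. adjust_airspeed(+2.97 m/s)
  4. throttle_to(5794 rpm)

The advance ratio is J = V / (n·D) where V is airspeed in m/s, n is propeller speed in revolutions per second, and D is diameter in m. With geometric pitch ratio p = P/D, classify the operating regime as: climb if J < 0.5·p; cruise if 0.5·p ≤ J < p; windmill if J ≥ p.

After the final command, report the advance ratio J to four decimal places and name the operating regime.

J = 0.4689, regime = climb

set_propeller: D = 1.569 m, P = 1.828 m (p = P/D = 1.165073); state ← (V=0, rpm=0)
set_airspeed(68.07): V ← 68.07 m/s
adjust_airspeed(+2.97): V ← 68.07 +2.97 = 71.04 m/s
throttle_to(5794): rpm ← 5794
final state: V = 71.04 m/s, rpm = 5794 → n = rpm/60 = 96.566667 rev/s
J = V / (n·D) = 71.04 / (96.566667 × 1.569) = 0.468870
regime bands: climb J<0.5825 | cruise [0.5825, 1.1651) | windmill J≥1.1651
J = 0.4689 → climb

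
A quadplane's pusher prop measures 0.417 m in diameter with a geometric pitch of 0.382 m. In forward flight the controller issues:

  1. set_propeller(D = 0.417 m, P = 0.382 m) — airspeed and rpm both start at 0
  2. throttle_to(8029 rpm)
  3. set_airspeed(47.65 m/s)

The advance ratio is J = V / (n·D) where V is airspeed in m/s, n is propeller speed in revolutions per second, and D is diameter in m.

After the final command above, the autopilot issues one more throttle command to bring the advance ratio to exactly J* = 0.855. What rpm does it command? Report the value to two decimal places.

rpm = 8018.85

set_propeller: D = 0.417 m, P = 0.382 m (p = P/D = 0.916067); state ← (V=0, rpm=0)
throttle_to(8029): rpm ← 8029
set_airspeed(47.65): V ← 47.65 m/s
final state: V = 47.65 m/s, rpm = 8029 → n = rpm/60 = 133.816667 rev/s
target J* = 0.855; solve J* = V/(n·D) for n: n = V/(J*·D) = 47.65/(0.855 × 0.417) = 133.647468 rev/s
rpm = 60·n = 8018.848079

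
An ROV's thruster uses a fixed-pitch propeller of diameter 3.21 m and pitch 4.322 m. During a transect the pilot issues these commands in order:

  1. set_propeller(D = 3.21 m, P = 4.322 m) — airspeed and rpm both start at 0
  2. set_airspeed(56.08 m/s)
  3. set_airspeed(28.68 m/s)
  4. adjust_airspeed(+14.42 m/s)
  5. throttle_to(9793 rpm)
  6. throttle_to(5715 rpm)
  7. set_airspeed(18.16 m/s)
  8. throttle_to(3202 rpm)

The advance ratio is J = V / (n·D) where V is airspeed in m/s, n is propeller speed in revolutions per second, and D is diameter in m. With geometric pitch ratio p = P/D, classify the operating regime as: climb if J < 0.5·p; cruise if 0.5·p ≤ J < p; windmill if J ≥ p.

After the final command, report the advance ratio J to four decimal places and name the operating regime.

set_propeller: D = 3.21 m, P = 4.322 m (p = P/D = 1.346417); state ← (V=0, rpm=0)
set_airspeed(56.08): V ← 56.08 m/s
set_airspeed(28.68): V ← 28.68 m/s
adjust_airspeed(+14.42): V ← 28.68 +14.42 = 43.1 m/s
throttle_to(9793): rpm ← 9793
throttle_to(5715): rpm ← 5715
set_airspeed(18.16): V ← 18.16 m/s
throttle_to(3202): rpm ← 3202
final state: V = 18.16 m/s, rpm = 3202 → n = rpm/60 = 53.366667 rev/s
J = V / (n·D) = 18.16 / (53.366667 × 3.21) = 0.106009
regime bands: climb J<0.6732 | cruise [0.6732, 1.3464) | windmill J≥1.3464
J = 0.1060 → climb

J = 0.1060, regime = climb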